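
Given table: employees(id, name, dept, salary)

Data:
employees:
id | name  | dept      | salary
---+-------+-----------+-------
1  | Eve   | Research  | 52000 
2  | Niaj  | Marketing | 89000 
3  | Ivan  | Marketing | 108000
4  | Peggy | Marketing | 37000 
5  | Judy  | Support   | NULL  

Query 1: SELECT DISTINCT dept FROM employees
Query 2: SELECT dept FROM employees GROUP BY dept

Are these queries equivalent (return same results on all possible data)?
Yes, equivalent

Both queries return: [('Marketing',), ('Research',), ('Support',)]

Reason: Both get unique depts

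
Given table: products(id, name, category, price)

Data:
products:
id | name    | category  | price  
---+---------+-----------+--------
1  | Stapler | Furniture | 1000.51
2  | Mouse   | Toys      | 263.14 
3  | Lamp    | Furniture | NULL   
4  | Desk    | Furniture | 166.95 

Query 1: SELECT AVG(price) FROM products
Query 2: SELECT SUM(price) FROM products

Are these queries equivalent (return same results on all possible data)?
No, not equivalent

Query 1 returns: [(476.8666666666666,)]
Query 2 returns: [(1430.6,)]

Reason: AVG vs SUM give different aggregate values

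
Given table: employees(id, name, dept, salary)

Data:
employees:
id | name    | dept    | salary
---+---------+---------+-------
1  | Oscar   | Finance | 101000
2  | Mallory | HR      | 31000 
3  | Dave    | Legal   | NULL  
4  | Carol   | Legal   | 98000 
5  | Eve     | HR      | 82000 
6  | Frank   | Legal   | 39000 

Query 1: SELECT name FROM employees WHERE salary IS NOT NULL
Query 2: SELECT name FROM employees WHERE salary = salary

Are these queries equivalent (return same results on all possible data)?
Yes, equivalent

Both queries return: [('Carol',), ('Eve',), ('Frank',), ('Mallory',), ('Oscar',)]

Reason: IS NOT NULL vs self-equality (both exclude NULLs)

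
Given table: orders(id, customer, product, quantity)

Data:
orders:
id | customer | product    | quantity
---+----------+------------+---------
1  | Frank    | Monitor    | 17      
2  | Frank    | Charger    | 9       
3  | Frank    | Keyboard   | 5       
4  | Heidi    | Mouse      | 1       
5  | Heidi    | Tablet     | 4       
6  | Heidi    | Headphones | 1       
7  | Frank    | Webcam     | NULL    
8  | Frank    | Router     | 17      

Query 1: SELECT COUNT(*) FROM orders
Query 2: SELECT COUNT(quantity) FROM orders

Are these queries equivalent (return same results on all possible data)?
No, not equivalent

Query 1 returns: [(8,)]
Query 2 returns: [(7,)]

Reason: COUNT(*) includes NULLs, COUNT(column) excludes them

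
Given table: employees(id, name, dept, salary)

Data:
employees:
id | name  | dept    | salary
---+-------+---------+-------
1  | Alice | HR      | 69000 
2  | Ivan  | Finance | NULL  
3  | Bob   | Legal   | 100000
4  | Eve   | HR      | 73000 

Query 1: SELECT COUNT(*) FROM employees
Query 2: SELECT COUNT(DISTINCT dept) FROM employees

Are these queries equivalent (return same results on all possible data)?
No, not equivalent

Query 1 returns: [(4,)]
Query 2 returns: [(3,)]

Reason: COUNT(*) counts rows, COUNT(DISTINCT dept) counts unique depts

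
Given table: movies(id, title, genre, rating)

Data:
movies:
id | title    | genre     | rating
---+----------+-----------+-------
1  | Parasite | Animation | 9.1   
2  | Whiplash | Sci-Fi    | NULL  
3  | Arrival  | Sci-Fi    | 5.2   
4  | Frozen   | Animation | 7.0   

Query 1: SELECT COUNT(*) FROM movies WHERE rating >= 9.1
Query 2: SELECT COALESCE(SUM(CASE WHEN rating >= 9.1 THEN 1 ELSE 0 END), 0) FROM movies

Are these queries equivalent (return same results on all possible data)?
Yes, equivalent

Both queries return: [(1,)]

Reason: COUNT with WHERE vs conditional SUM (COALESCE handles empty-table NULL)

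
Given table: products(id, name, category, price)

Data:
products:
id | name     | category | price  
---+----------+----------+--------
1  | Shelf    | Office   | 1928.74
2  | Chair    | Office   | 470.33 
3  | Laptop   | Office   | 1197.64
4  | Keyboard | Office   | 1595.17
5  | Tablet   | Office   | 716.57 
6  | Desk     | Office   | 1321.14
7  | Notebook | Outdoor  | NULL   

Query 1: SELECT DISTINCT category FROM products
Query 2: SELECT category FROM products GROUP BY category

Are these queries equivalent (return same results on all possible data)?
Yes, equivalent

Both queries return: [('Office',), ('Outdoor',)]

Reason: Both get unique categorys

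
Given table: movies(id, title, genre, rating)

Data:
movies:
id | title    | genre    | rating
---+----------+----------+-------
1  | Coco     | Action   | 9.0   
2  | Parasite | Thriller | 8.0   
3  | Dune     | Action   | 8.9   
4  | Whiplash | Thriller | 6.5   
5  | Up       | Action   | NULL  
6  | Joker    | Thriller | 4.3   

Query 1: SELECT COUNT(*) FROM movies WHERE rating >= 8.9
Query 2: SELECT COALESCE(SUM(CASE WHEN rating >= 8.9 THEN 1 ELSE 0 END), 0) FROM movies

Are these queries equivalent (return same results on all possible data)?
Yes, equivalent

Both queries return: [(2,)]

Reason: COUNT with WHERE vs conditional SUM (COALESCE handles empty-table NULL)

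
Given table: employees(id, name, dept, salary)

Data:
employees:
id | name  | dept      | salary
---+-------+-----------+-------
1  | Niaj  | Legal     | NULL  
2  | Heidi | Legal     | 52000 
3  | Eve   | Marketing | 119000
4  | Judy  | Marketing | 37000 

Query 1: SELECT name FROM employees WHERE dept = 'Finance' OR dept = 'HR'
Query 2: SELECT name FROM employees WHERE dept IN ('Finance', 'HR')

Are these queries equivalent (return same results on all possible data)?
Yes, equivalent

Both queries return: []

Reason: OR vs IN are equivalent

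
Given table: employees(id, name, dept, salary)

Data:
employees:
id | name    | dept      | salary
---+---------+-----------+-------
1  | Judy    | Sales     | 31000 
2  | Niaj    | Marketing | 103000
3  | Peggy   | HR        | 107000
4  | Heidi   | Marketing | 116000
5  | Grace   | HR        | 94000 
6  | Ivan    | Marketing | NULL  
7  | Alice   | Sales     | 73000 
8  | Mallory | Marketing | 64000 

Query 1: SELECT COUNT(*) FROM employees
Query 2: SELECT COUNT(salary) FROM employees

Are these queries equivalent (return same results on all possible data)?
No, not equivalent

Query 1 returns: [(8,)]
Query 2 returns: [(7,)]

Reason: COUNT(*) includes NULLs, COUNT(column) excludes them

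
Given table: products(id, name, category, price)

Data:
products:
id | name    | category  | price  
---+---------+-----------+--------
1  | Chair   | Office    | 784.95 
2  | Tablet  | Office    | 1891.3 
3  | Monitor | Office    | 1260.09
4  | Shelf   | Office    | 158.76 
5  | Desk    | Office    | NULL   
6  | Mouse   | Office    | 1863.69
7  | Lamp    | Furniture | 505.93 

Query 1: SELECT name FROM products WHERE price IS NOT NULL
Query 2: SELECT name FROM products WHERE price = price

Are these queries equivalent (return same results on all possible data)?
Yes, equivalent

Both queries return: [('Chair',), ('Lamp',), ('Monitor',), ('Mouse',), ('Shelf',), ('Tablet',)]

Reason: IS NOT NULL vs self-equality (both exclude NULLs)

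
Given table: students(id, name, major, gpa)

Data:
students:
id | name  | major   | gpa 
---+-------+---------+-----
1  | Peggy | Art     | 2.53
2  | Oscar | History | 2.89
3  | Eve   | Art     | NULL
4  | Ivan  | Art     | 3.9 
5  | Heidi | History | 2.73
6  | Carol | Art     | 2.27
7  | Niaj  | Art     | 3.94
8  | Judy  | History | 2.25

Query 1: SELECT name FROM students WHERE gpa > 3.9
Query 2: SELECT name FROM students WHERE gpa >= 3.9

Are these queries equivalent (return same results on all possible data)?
No, not equivalent

Query 1 returns: [('Niaj',)]
Query 2 returns: [('Ivan',), ('Niaj',)]

Reason: > vs >= gives different results when gpa = 3.9 exists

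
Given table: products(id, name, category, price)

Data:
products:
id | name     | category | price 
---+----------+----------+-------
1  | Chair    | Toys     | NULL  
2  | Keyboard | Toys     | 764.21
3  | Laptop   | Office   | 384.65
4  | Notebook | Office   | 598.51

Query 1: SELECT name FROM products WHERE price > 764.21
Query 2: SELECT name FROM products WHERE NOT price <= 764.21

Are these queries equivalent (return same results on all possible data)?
Yes, equivalent

Both queries return: []

Reason: Both filter price > 764.21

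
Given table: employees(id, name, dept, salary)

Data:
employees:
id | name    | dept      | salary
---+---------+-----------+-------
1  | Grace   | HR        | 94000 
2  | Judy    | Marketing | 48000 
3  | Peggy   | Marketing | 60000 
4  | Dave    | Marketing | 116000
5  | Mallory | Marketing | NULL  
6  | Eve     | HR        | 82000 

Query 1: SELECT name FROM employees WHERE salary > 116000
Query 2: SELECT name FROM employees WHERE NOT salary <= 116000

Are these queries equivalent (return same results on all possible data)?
Yes, equivalent

Both queries return: []

Reason: Both filter salary > 116000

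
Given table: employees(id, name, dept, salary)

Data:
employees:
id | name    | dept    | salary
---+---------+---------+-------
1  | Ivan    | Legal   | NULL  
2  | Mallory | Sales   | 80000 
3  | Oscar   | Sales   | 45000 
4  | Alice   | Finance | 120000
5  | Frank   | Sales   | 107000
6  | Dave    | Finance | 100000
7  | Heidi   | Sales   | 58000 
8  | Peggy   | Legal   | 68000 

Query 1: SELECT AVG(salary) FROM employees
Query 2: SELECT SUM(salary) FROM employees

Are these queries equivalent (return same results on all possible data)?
No, not equivalent

Query 1 returns: [(82571.42857142857,)]
Query 2 returns: [(578000,)]

Reason: AVG vs SUM give different aggregate values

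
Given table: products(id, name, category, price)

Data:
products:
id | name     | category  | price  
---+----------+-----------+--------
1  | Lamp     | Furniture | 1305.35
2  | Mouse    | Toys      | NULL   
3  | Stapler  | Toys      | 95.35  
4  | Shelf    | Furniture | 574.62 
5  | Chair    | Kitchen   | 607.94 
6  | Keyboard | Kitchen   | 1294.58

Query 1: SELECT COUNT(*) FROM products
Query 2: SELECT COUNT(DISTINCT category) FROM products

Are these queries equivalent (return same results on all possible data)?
No, not equivalent

Query 1 returns: [(6,)]
Query 2 returns: [(3,)]

Reason: COUNT(*) counts rows, COUNT(DISTINCT category) counts unique categorys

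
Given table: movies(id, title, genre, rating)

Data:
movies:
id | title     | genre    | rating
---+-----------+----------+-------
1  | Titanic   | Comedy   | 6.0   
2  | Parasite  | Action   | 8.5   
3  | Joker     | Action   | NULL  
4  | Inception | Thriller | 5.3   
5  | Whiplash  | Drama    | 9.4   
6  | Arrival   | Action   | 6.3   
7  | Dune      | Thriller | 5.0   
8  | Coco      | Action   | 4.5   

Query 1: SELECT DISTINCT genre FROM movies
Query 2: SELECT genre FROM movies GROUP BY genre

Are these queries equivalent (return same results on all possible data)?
Yes, equivalent

Both queries return: [('Action',), ('Comedy',), ('Drama',), ('Thriller',)]

Reason: Both get unique genres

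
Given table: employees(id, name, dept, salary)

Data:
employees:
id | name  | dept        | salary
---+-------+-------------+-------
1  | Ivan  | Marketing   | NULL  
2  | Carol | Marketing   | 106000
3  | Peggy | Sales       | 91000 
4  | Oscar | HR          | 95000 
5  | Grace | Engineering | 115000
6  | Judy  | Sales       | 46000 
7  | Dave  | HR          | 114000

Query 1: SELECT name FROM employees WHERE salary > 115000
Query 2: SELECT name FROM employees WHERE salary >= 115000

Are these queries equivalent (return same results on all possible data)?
No, not equivalent

Query 1 returns: []
Query 2 returns: [('Grace',)]

Reason: > vs >= gives different results when salary = 115000 exists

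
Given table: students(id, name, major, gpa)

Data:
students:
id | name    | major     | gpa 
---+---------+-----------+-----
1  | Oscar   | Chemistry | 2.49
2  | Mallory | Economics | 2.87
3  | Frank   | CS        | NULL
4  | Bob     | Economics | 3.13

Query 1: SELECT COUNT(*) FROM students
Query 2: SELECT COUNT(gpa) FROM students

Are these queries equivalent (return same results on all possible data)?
No, not equivalent

Query 1 returns: [(4,)]
Query 2 returns: [(3,)]

Reason: COUNT(*) includes NULLs, COUNT(column) excludes them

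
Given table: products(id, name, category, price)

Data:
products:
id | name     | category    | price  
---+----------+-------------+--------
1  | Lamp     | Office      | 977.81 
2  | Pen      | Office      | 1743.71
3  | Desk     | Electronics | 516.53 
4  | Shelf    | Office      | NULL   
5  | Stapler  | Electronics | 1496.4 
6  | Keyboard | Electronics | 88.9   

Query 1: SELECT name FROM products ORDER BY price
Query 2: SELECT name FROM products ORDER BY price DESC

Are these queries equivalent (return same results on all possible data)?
No, not equivalent

Query 1 returns: [('Shelf',), ('Keyboard',), ('Desk',), ('Lamp',), ('Stapler',), ('Pen',)]
Query 2 returns: [('Pen',), ('Stapler',), ('Lamp',), ('Desk',), ('Keyboard',), ('Shelf',)]

Reason: ASC vs DESC gives opposite ordering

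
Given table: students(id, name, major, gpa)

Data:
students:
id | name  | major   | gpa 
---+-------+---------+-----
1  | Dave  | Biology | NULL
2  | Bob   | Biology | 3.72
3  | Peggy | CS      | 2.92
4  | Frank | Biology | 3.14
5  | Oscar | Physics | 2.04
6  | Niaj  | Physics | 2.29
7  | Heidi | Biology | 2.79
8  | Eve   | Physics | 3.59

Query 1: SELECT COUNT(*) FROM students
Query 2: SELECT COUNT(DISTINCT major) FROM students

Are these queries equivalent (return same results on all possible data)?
No, not equivalent

Query 1 returns: [(8,)]
Query 2 returns: [(3,)]

Reason: COUNT(*) counts rows, COUNT(DISTINCT major) counts unique majors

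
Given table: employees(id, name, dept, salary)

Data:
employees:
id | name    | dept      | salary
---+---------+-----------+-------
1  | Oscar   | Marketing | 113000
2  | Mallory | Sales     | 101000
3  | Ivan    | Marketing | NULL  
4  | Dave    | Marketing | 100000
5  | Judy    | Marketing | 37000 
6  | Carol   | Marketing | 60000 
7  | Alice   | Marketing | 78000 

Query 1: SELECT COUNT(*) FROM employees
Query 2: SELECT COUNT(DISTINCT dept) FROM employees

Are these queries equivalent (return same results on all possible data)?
No, not equivalent

Query 1 returns: [(7,)]
Query 2 returns: [(2,)]

Reason: COUNT(*) counts rows, COUNT(DISTINCT dept) counts unique depts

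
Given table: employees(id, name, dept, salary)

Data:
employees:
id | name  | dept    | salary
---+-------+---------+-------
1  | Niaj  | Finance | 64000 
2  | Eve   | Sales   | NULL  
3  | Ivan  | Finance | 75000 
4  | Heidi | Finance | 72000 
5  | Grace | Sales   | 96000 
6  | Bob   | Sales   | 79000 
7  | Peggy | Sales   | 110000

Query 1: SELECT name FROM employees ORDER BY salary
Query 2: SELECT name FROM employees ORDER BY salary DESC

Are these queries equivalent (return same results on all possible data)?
No, not equivalent

Query 1 returns: [('Eve',), ('Niaj',), ('Heidi',), ('Ivan',), ('Bob',), ('Grace',), ('Peggy',)]
Query 2 returns: [('Peggy',), ('Grace',), ('Bob',), ('Ivan',), ('Heidi',), ('Niaj',), ('Eve',)]

Reason: ASC vs DESC gives opposite ordering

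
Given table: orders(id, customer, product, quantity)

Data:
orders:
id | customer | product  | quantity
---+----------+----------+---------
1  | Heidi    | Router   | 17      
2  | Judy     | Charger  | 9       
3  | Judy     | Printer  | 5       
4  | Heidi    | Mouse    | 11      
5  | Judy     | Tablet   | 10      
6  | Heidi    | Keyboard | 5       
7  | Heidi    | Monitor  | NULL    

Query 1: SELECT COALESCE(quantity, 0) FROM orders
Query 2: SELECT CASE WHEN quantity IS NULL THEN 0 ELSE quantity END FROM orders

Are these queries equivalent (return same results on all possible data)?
Yes, equivalent

Both queries return: [(0,), (5,), (5,), (9,), (10,), (11,), (17,)]

Reason: COALESCE vs CASE for NULL handling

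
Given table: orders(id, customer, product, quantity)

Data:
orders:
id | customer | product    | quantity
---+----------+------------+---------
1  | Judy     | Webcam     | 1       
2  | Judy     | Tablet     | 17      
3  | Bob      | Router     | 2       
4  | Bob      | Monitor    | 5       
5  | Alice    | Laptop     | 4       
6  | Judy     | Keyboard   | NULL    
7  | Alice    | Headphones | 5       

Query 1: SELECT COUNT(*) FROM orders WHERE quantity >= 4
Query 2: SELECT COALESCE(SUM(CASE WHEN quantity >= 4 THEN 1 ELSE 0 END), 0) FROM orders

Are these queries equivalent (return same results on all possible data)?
Yes, equivalent

Both queries return: [(4,)]

Reason: COUNT with WHERE vs conditional SUM (COALESCE handles empty-table NULL)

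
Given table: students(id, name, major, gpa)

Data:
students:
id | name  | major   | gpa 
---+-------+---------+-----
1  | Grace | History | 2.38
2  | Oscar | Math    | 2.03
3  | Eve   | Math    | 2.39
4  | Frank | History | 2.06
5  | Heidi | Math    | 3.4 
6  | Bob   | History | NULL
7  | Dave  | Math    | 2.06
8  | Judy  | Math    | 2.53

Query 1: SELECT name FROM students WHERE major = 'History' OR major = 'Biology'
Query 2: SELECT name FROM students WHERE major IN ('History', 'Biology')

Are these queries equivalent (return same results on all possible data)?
Yes, equivalent

Both queries return: [('Bob',), ('Frank',), ('Grace',)]

Reason: OR vs IN are equivalent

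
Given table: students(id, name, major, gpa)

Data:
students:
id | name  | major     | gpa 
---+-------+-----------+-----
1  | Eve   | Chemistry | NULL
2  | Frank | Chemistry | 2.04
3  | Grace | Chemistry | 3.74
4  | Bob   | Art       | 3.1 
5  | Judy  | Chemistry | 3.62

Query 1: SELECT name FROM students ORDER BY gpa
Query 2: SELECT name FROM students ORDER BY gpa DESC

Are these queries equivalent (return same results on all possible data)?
No, not equivalent

Query 1 returns: [('Eve',), ('Frank',), ('Bob',), ('Judy',), ('Grace',)]
Query 2 returns: [('Grace',), ('Judy',), ('Bob',), ('Frank',), ('Eve',)]

Reason: ASC vs DESC gives opposite ordering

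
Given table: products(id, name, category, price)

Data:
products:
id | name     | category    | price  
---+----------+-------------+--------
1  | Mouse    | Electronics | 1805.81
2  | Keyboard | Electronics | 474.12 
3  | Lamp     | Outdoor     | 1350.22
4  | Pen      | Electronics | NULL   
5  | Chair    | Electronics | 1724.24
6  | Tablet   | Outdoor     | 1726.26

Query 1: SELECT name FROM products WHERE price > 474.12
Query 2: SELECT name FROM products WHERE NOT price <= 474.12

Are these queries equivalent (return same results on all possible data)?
Yes, equivalent

Both queries return: [('Chair',), ('Lamp',), ('Mouse',), ('Tablet',)]

Reason: Both filter price > 474.12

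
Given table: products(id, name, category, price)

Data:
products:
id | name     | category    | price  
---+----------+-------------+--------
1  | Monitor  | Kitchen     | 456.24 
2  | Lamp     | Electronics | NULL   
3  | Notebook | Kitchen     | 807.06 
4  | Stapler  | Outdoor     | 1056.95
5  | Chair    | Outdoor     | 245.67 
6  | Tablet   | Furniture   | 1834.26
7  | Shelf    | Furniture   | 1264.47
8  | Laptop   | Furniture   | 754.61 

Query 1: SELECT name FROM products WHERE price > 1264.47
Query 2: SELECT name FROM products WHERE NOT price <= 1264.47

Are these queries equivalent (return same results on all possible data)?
Yes, equivalent

Both queries return: [('Tablet',)]

Reason: Both filter price > 1264.47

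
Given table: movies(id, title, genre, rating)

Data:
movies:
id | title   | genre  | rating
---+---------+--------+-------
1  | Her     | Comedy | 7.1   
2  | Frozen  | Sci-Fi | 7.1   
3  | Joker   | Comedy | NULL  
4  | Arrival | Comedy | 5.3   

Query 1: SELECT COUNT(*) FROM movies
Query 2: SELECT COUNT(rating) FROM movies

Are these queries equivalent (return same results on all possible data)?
No, not equivalent

Query 1 returns: [(4,)]
Query 2 returns: [(3,)]

Reason: COUNT(*) includes NULLs, COUNT(column) excludes them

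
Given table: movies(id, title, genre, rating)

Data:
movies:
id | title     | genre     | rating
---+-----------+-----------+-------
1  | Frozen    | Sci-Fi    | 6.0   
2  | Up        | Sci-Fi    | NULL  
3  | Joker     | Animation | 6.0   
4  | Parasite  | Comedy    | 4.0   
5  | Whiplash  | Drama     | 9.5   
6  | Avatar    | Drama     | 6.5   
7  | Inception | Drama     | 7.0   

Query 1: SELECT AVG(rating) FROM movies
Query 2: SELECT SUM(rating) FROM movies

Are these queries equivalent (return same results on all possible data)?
No, not equivalent

Query 1 returns: [(6.5,)]
Query 2 returns: [(39.0,)]

Reason: AVG vs SUM give different aggregate values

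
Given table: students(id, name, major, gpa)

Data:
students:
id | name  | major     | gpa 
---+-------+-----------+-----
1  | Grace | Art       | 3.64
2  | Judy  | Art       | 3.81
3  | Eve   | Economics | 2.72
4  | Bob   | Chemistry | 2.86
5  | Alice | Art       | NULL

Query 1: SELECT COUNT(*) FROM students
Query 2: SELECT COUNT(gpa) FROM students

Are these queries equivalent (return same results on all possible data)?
No, not equivalent

Query 1 returns: [(5,)]
Query 2 returns: [(4,)]

Reason: COUNT(*) includes NULLs, COUNT(column) excludes them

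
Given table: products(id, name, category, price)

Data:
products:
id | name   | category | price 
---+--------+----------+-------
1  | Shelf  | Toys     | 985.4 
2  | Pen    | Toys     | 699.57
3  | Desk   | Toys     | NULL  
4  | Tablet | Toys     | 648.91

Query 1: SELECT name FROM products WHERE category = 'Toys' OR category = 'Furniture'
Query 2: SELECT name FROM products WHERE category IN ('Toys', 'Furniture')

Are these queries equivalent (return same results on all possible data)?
Yes, equivalent

Both queries return: [('Desk',), ('Pen',), ('Shelf',), ('Tablet',)]

Reason: OR vs IN are equivalent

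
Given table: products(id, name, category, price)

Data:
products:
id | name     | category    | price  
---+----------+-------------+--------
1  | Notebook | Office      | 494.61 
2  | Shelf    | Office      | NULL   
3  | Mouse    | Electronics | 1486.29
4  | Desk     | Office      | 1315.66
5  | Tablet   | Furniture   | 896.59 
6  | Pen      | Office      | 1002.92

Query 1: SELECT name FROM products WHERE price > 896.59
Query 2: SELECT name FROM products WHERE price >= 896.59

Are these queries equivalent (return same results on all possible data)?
No, not equivalent

Query 1 returns: [('Mouse',), ('Desk',), ('Pen',)]
Query 2 returns: [('Mouse',), ('Desk',), ('Tablet',), ('Pen',)]

Reason: > vs >= gives different results when price = 896.59 exists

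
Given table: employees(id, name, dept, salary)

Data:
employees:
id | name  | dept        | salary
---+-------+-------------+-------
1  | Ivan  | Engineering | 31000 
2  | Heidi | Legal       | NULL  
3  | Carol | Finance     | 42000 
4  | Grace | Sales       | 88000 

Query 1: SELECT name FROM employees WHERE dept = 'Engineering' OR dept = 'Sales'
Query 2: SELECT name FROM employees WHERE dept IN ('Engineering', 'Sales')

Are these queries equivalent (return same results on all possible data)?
Yes, equivalent

Both queries return: [('Grace',), ('Ivan',)]

Reason: OR vs IN are equivalent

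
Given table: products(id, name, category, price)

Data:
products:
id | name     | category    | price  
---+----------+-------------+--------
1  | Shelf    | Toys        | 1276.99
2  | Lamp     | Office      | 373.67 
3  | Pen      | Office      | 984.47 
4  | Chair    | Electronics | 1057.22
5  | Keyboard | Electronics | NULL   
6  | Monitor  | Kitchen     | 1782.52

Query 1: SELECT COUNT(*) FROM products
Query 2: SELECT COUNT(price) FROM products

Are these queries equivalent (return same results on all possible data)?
No, not equivalent

Query 1 returns: [(6,)]
Query 2 returns: [(5,)]

Reason: COUNT(*) includes NULLs, COUNT(column) excludes them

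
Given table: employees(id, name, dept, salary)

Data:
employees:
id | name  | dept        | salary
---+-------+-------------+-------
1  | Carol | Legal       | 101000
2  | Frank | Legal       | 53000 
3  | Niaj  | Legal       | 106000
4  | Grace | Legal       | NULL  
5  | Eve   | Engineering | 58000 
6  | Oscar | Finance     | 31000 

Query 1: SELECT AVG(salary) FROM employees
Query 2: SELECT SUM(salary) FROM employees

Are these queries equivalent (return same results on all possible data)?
No, not equivalent

Query 1 returns: [(69800.0,)]
Query 2 returns: [(349000,)]

Reason: AVG vs SUM give different aggregate values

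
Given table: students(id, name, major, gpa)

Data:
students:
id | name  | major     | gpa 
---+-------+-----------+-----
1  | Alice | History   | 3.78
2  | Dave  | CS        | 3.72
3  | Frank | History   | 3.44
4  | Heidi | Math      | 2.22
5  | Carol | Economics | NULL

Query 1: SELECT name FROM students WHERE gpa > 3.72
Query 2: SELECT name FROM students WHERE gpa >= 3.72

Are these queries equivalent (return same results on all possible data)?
No, not equivalent

Query 1 returns: [('Alice',)]
Query 2 returns: [('Alice',), ('Dave',)]

Reason: > vs >= gives different results when gpa = 3.72 exists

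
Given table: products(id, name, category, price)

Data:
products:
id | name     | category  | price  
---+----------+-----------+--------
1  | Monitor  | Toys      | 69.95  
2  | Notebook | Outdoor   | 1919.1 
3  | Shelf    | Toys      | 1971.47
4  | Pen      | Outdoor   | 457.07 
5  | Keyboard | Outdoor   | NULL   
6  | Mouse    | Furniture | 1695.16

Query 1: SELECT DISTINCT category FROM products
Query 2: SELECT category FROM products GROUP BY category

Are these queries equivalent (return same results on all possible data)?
Yes, equivalent

Both queries return: [('Furniture',), ('Outdoor',), ('Toys',)]

Reason: Both get unique categorys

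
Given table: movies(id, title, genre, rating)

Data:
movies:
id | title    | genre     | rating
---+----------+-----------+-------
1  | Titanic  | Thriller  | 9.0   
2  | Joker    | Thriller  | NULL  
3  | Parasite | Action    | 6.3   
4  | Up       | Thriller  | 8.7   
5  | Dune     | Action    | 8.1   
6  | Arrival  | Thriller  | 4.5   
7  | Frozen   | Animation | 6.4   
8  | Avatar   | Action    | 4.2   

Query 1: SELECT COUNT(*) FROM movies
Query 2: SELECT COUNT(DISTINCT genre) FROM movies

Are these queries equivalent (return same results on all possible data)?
No, not equivalent

Query 1 returns: [(8,)]
Query 2 returns: [(3,)]

Reason: COUNT(*) counts rows, COUNT(DISTINCT genre) counts unique genres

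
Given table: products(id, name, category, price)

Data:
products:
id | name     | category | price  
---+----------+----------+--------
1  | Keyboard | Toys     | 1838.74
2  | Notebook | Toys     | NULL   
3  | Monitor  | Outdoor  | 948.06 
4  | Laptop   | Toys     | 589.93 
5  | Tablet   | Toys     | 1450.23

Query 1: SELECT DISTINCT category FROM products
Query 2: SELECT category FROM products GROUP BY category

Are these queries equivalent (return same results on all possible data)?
Yes, equivalent

Both queries return: [('Outdoor',), ('Toys',)]

Reason: Both get unique categorys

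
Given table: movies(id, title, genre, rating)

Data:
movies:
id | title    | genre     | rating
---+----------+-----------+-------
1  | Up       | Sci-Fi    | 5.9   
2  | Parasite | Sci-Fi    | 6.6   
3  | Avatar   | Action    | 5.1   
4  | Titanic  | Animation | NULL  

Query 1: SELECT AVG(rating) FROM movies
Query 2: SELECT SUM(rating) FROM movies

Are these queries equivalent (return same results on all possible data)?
No, not equivalent

Query 1 returns: [(5.866666666666667,)]
Query 2 returns: [(17.6,)]

Reason: AVG vs SUM give different aggregate values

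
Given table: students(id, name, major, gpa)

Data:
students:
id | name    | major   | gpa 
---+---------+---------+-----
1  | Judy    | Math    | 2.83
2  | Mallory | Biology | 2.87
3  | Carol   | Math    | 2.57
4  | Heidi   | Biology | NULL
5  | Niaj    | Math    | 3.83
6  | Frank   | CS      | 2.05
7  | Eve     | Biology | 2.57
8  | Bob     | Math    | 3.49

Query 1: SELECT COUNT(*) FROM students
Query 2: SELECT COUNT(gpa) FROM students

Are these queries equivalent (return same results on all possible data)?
No, not equivalent

Query 1 returns: [(8,)]
Query 2 returns: [(7,)]

Reason: COUNT(*) includes NULLs, COUNT(column) excludes them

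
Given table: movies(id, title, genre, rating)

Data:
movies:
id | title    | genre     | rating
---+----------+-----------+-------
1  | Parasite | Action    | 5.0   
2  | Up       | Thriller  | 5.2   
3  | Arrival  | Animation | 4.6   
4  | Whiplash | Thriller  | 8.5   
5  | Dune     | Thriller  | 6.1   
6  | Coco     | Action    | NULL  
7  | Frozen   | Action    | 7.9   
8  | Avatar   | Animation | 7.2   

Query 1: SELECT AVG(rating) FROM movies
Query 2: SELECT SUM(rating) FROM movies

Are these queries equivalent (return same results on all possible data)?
No, not equivalent

Query 1 returns: [(6.357142857142857,)]
Query 2 returns: [(44.5,)]

Reason: AVG vs SUM give different aggregate values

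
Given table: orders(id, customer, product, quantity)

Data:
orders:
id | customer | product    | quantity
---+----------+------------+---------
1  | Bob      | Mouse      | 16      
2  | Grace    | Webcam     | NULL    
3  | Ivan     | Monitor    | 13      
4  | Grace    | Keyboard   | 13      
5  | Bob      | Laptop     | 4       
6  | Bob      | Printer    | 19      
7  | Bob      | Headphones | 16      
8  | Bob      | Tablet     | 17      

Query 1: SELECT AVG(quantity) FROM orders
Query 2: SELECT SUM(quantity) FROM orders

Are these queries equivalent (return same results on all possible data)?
No, not equivalent

Query 1 returns: [(14.0,)]
Query 2 returns: [(98,)]

Reason: AVG vs SUM give different aggregate values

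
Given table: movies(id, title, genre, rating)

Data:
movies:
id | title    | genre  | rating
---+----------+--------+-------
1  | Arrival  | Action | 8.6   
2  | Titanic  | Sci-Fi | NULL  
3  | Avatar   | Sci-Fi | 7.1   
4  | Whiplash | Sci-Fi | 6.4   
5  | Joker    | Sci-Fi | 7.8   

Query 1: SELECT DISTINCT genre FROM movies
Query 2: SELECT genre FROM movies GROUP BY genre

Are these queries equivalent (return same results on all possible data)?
Yes, equivalent

Both queries return: [('Action',), ('Sci-Fi',)]

Reason: Both get unique genres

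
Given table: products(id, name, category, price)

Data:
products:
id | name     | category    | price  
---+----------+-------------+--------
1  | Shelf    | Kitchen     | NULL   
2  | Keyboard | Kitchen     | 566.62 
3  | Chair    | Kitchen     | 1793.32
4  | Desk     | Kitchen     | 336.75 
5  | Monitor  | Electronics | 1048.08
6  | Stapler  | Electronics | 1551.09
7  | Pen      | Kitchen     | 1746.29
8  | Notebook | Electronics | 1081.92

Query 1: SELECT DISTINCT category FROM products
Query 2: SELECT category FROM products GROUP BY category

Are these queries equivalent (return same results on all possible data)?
Yes, equivalent

Both queries return: [('Electronics',), ('Kitchen',)]

Reason: Both get unique categorys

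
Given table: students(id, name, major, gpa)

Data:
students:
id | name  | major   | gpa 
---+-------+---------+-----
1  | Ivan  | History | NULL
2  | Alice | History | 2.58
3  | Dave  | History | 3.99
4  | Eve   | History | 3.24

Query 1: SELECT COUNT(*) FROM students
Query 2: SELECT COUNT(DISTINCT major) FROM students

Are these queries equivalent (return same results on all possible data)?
No, not equivalent

Query 1 returns: [(4,)]
Query 2 returns: [(1,)]

Reason: COUNT(*) counts rows, COUNT(DISTINCT major) counts unique majors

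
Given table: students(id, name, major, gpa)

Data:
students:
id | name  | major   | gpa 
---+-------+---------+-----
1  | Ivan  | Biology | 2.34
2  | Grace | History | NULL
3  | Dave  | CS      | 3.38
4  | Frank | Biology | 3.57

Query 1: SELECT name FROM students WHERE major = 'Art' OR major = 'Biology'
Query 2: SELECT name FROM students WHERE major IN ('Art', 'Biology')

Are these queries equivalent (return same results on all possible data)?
Yes, equivalent

Both queries return: [('Frank',), ('Ivan',)]

Reason: OR vs IN are equivalent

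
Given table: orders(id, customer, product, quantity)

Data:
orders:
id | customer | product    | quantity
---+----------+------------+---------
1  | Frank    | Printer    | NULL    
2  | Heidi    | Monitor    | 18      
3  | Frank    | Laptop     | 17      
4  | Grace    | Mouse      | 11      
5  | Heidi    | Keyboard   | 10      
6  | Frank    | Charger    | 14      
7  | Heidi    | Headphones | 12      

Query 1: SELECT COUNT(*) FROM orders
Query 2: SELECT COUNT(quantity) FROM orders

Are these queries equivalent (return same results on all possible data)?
No, not equivalent

Query 1 returns: [(7,)]
Query 2 returns: [(6,)]

Reason: COUNT(*) includes NULLs, COUNT(column) excludes them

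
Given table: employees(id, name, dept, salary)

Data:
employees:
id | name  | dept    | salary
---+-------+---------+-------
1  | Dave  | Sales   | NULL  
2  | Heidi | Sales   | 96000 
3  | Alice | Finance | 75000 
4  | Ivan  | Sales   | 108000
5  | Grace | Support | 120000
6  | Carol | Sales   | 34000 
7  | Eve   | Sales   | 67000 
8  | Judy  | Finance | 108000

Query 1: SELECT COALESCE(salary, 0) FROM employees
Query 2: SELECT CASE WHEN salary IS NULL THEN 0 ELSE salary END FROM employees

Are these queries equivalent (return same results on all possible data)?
Yes, equivalent

Both queries return: [(0,), (34000,), (67000,), (75000,), (96000,), (108000,), (108000,), (120000,)]

Reason: COALESCE vs CASE for NULL handling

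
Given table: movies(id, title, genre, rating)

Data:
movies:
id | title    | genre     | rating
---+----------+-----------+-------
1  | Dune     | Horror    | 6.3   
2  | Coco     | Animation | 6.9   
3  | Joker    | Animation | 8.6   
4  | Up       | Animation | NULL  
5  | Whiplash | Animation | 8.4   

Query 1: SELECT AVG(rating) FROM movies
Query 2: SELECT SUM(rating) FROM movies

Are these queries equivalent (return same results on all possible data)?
No, not equivalent

Query 1 returns: [(7.55,)]
Query 2 returns: [(30.2,)]

Reason: AVG vs SUM give different aggregate values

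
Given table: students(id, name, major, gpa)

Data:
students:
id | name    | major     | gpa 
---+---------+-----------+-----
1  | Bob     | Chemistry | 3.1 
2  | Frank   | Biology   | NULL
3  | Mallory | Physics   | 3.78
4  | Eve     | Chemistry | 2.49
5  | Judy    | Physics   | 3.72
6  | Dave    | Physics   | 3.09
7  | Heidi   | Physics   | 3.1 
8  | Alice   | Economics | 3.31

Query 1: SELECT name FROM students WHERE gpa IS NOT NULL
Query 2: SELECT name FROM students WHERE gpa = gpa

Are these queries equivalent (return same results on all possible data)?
Yes, equivalent

Both queries return: [('Alice',), ('Bob',), ('Dave',), ('Eve',), ('Heidi',), ('Judy',), ('Mallory',)]

Reason: IS NOT NULL vs self-equality (both exclude NULLs)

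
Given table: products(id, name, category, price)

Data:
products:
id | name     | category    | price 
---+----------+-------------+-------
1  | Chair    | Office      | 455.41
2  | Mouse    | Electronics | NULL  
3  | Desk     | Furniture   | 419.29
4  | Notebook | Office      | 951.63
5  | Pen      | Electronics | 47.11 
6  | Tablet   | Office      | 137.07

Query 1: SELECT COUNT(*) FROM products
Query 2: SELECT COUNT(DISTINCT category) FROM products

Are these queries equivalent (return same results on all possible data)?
No, not equivalent

Query 1 returns: [(6,)]
Query 2 returns: [(3,)]

Reason: COUNT(*) counts rows, COUNT(DISTINCT category) counts unique categorys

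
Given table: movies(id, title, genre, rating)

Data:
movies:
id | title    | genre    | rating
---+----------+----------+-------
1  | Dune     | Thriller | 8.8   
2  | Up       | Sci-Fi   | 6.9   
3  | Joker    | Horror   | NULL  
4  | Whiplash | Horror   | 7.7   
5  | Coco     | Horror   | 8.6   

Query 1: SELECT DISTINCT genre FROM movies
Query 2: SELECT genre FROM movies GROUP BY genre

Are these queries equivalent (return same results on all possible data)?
Yes, equivalent

Both queries return: [('Horror',), ('Sci-Fi',), ('Thriller',)]

Reason: Both get unique genres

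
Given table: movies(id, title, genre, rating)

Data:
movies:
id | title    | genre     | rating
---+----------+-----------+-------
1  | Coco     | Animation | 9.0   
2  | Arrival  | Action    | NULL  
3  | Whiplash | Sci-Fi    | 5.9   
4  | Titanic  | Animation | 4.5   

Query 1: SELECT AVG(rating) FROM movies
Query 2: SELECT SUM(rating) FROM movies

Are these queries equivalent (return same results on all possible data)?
No, not equivalent

Query 1 returns: [(6.466666666666666,)]
Query 2 returns: [(19.4,)]

Reason: AVG vs SUM give different aggregate values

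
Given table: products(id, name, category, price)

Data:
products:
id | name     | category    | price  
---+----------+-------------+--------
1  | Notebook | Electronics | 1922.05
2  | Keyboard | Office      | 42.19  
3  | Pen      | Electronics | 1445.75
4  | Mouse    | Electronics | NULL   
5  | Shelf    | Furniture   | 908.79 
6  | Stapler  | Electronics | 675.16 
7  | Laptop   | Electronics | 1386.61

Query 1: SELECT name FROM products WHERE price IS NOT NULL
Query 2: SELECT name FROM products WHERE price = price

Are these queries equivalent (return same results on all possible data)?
Yes, equivalent

Both queries return: [('Keyboard',), ('Laptop',), ('Notebook',), ('Pen',), ('Shelf',), ('Stapler',)]

Reason: IS NOT NULL vs self-equality (both exclude NULLs)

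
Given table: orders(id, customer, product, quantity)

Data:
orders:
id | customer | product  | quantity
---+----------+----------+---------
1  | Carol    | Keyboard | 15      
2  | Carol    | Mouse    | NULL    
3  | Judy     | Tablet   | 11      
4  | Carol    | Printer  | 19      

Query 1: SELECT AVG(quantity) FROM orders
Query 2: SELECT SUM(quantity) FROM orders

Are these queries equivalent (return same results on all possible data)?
No, not equivalent

Query 1 returns: [(15.0,)]
Query 2 returns: [(45,)]

Reason: AVG vs SUM give different aggregate values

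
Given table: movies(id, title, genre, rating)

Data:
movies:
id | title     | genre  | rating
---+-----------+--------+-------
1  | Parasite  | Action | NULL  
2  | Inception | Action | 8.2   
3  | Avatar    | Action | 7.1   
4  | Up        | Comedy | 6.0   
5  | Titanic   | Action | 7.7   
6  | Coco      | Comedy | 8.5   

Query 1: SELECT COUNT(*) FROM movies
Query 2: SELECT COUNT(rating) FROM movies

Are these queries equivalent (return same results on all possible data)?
No, not equivalent

Query 1 returns: [(6,)]
Query 2 returns: [(5,)]

Reason: COUNT(*) includes NULLs, COUNT(column) excludes them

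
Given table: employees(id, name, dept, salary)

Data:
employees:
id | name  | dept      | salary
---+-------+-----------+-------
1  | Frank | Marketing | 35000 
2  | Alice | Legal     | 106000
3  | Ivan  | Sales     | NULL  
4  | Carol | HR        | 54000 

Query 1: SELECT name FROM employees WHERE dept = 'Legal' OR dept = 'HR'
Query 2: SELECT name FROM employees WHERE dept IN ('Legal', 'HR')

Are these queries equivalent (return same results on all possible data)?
Yes, equivalent

Both queries return: [('Alice',), ('Carol',)]

Reason: OR vs IN are equivalent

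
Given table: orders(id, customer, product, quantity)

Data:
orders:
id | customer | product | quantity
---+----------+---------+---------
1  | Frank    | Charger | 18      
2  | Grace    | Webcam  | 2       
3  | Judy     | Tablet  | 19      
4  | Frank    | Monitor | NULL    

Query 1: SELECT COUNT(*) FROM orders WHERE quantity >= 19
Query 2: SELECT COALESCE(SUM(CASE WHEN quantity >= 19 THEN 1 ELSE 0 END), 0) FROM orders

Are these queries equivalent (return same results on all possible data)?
Yes, equivalent

Both queries return: [(1,)]

Reason: COUNT with WHERE vs conditional SUM (COALESCE handles empty-table NULL)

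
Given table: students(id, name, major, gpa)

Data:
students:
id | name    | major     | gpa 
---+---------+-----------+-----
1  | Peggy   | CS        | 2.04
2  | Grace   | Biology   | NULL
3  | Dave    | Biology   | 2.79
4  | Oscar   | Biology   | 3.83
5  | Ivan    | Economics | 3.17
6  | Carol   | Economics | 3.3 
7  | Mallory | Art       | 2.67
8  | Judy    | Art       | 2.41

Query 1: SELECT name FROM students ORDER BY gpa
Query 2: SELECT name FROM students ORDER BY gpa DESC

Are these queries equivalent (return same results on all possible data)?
No, not equivalent

Query 1 returns: [('Grace',), ('Peggy',), ('Judy',), ('Mallory',), ('Dave',), ('Ivan',), ('Carol',), ('Oscar',)]
Query 2 returns: [('Oscar',), ('Carol',), ('Ivan',), ('Dave',), ('Mallory',), ('Judy',), ('Peggy',), ('Grace',)]

Reason: ASC vs DESC gives opposite ordering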